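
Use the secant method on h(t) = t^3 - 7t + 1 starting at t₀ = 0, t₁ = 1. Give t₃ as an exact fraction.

h(0) = 1, h(1) = -5. t₂ = 1 - (-5)·(1 - 0)/((-5) - 1) = 1/6.
h(1) = -5, h(1/6) = -35/216. t₃ = (1/6) - (-35/216)·((1/6) - 1)/((-35/216) - (-5)) = 29/209.

29/209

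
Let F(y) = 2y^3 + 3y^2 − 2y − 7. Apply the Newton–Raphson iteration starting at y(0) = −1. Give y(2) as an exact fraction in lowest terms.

F'(y) = 6y^2 + 6y − 2.
F(−1) = −4, F'(−1) = −2, so y(1) = (−1) − (−4)/(−2) = −3.
F(−3) = −28, F'(−3) = 34, so y(2) = (−3) − (−28)/34 = −37/17.

−37/17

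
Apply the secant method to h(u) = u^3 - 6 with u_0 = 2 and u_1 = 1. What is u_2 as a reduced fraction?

12/7

h(2) = 2, h(1) = -5. u_2 = 1 - (-5)·(1 - 2)/((-5) - 2) = 12/7.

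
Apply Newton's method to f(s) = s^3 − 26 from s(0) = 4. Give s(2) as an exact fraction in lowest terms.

f'(s) = 3s^2.
f(4) = 38, f'(4) = 48, so s(1) = 4 − 38/48 = 77/24.
f(77/24) = 97109/13824, f'(77/24) = 5929/192, so s(2) = (77/24) − (97109/13824)/(5929/192) = 636245/213444.

636245/213444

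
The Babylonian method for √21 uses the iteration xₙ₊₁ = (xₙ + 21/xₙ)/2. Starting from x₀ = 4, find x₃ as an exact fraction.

x₁ = (4 + 21/4)/2 = 37/8.
x₂ = (37/8 + 21/(37/8))/2 = 2713/592.
x₃ = (2713/592 + 21/(2713/592))/2 = 14720113/3212192.

14720113/3212192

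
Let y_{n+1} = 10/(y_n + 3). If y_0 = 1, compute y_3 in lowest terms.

y_1 = 10/(1 + 3) = 5/2.
y_2 = 10/(5/2 + 3) = 20/11.
y_3 = 10/(20/11 + 3) = 110/53.

110/53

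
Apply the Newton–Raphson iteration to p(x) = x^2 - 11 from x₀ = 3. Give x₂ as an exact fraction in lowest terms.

199/60

p'(x) = 2x.
p(3) = -2, p'(3) = 6, so x₁ = 3 - (-2)/6 = 10/3.
p(10/3) = 1/9, p'(10/3) = 20/3, so x₂ = (10/3) - (1/9)/(20/3) = 199/60.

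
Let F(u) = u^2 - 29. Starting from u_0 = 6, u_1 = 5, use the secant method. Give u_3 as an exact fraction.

307/57

F(6) = 7, F(5) = -4. u_2 = 5 - (-4)·(5 - 6)/((-4) - 7) = 59/11.
F(5) = -4, F(59/11) = -28/121. u_3 = (59/11) - (-28/121)·((59/11) - 5)/((-28/121) - (-4)) = 307/57.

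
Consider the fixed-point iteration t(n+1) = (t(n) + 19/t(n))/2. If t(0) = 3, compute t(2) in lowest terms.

367/84

t(1) = (3 + 19/3)/2 = 14/3.
t(2) = (14/3 + 19/(14/3))/2 = 367/84.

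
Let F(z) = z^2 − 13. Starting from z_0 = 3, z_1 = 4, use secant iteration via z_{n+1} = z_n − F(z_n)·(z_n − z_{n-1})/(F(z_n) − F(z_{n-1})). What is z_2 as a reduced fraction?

F(3) = −4, F(4) = 3. z_2 = 4 − 3·(4 − 3)/(3 − (−4)) = 25/7.

25/7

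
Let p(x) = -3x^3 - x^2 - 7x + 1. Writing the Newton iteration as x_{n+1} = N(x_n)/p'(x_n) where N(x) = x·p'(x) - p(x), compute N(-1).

4

p'(x) = -9x^2 - 2x - 7.
N(x) = x·p'(x) - p(x) = x·(-9x^2 - 2x - 7) - (-3x^3 - x^2 - 7x + 1) = -6x^3 - x^2 - 1.
N(-1) = 4.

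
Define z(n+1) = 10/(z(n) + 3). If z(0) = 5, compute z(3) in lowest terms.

z(1) = 10/(5 + 3) = 5/4.
z(2) = 10/(5/4 + 3) = 40/17.
z(3) = 10/(40/17 + 3) = 170/91.

170/91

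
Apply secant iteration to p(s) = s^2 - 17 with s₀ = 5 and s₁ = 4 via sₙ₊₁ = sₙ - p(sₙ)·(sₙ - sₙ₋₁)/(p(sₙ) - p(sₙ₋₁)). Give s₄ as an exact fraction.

11153/2705

p(5) = 8, p(4) = -1. s₂ = 4 - (-1)·(4 - 5)/((-1) - 8) = 37/9.
p(4) = -1, p(37/9) = -8/81. s₃ = (37/9) - (-8/81)·((37/9) - 4)/((-8/81) - (-1)) = 301/73.
p(37/9) = -8/81, p(301/73) = 8/5329. s₄ = (301/73) - (8/5329)·((301/73) - (37/9))/((8/5329) - (-8/81)) = 11153/2705.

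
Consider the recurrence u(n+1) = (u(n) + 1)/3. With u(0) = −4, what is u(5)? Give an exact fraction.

u(1) = ((−4) + 1)/3 = −1.
u(2) = ((−1) + 1)/3 = 0.
u(3) = (0 + 1)/3 = 1/3.
u(4) = ((1/3) + 1)/3 = 4/9.
u(5) = ((4/9) + 1)/3 = 13/27.

13/27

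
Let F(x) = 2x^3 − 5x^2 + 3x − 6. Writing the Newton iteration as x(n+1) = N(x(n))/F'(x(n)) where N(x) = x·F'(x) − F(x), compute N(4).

182

F'(x) = 6x^2 − 10x + 3.
N(x) = x·F'(x) − F(x) = x·(6x^2 − 10x + 3) − (2x^3 − 5x^2 + 3x − 6) = 4x^3 − 5x^2 + 6.
N(4) = 182.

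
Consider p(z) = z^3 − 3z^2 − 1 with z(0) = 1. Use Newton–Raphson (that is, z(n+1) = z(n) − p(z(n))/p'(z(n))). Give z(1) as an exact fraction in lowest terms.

p'(z) = 3z^2 − 6z.
p(1) = −3, p'(1) = −3, so z(1) = 1 − (−3)/(−3) = 0.

0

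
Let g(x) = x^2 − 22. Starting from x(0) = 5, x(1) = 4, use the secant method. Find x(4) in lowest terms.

g(5) = 3, g(4) = −6. x(2) = 4 − (−6)·(4 − 5)/((−6) − 3) = 14/3.
g(4) = −6, g(14/3) = −2/9. x(3) = (14/3) − (−2/9)·((14/3) − 4)/((−2/9) − (−6)) = 61/13.
g(14/3) = −2/9, g(61/13) = 3/169. x(4) = (61/13) − (3/169)·((61/13) − (14/3))/((3/169) − (−2/9)) = 1712/365.

1712/365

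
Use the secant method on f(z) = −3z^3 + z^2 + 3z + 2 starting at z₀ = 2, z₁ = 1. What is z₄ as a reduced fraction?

7731182/5651957

f(2) = −12, f(1) = 3. z₂ = 1 − 3·(1 − 2)/(3 − (−12)) = 6/5.
f(1) = 3, f(6/5) = 232/125. z₃ = (6/5) − (232/125)·((6/5) − 1)/((232/125) − 3) = 218/143.
f(6/5) = 232/125, f(218/143) = −5062704/2924207. z₄ = (218/143) − (−5062704/2924207)·((218/143) − (6/5))/((−5062704/2924207) − (232/125)) = 7731182/5651957.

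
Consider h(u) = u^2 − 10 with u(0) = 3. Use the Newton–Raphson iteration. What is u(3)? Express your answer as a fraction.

1039681/328776

h'(u) = 2u.
h(3) = −1, h'(3) = 6, so u(1) = 3 − (−1)/6 = 19/6.
h(19/6) = 1/36, h'(19/6) = 19/3, so u(2) = (19/6) − (1/36)/(19/3) = 721/228.
h(721/228) = 1/51984, h'(721/228) = 721/114, so u(3) = (721/228) − (1/51984)/(721/114) = 1039681/328776.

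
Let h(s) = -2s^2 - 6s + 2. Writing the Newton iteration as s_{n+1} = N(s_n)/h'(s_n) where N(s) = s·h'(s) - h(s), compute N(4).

-34

h'(s) = -4s - 6.
N(s) = s·h'(s) - h(s) = s·(-4s - 6) - (-2s^2 - 6s + 2) = -2s^2 - 2.
N(4) = -34.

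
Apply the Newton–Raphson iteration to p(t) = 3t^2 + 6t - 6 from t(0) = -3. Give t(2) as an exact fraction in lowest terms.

-153/56

p'(t) = 6t + 6.
p(-3) = 3, p'(-3) = -12, so t(1) = (-3) - 3/(-12) = -11/4.
p(-11/4) = 3/16, p'(-11/4) = -21/2, so t(2) = (-11/4) - (3/16)/(-21/2) = -153/56.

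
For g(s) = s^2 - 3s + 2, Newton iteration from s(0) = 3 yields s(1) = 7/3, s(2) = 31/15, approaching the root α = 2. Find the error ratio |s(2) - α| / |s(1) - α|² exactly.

s(1) - α = 7/3 - 2 = 1/3, so |s(1) - α| = 1/3.
s(2) - α = 31/15 - 2 = 1/15, so |s(2) - α| = 1/15.
|s(1) - α|² = 1/9.
Ratio = (1/15) / (1/9) = 3/5.

3/5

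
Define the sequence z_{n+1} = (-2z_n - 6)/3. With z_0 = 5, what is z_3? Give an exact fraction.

z_1 = (-2·5 - 6)/3 = -16/3.
z_2 = (-2·(-16/3) - 6)/3 = 14/9.
z_3 = (-2·(14/9) - 6)/3 = -82/27.

-82/27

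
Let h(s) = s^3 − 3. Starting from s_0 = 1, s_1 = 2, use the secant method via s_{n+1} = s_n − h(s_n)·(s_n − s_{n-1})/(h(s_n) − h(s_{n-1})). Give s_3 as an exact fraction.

561/403

h(1) = −2, h(2) = 5. s_2 = 2 − 5·(2 − 1)/(5 − (−2)) = 9/7.
h(2) = 5, h(9/7) = −300/343. s_3 = (9/7) − (−300/343)·((9/7) − 2)/((−300/343) − 5) = 561/403.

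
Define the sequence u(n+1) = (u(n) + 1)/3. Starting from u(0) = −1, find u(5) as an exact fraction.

40/81

u(1) = ((−1) + 1)/3 = 0.
u(2) = (0 + 1)/3 = 1/3.
u(3) = ((1/3) + 1)/3 = 4/9.
u(4) = ((4/9) + 1)/3 = 13/27.
u(5) = ((13/27) + 1)/3 = 40/81.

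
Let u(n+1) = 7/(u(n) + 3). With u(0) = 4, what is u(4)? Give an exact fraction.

133/85

u(1) = 7/(4 + 3) = 1.
u(2) = 7/(1 + 3) = 7/4.
u(3) = 7/(7/4 + 3) = 28/19.
u(4) = 7/(28/19 + 3) = 133/85.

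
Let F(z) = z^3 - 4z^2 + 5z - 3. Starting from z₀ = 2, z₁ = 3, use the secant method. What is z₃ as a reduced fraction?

183/77

F(2) = -1, F(3) = 3. z₂ = 3 - 3·(3 - 2)/(3 - (-1)) = 9/4.
F(3) = 3, F(9/4) = -39/64. z₃ = (9/4) - (-39/64)·((9/4) - 3)/((-39/64) - 3) = 183/77.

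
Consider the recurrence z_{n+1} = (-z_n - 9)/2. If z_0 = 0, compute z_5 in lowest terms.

z_1 = (-0 - 9)/2 = -9/2.
z_2 = (-(-9/2) - 9)/2 = -9/4.
z_3 = (-(-9/4) - 9)/2 = -27/8.
z_4 = (-(-27/8) - 9)/2 = -45/16.
z_5 = (-(-45/16) - 9)/2 = -99/32.

-99/32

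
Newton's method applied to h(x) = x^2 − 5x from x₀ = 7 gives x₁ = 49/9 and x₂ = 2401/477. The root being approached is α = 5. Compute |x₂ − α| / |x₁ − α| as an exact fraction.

4/53

x₁ − α = 49/9 − 5 = 4/9, so |x₁ − α| = 4/9.
x₂ − α = 2401/477 − 5 = 16/477, so |x₂ − α| = 16/477.
Ratio = (16/477) / (4/9) = 4/53.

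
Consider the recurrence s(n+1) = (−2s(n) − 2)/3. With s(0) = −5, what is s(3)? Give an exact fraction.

26/27

s(1) = (−2·(−5) − 2)/3 = 8/3.
s(2) = (−2·(8/3) − 2)/3 = −22/9.
s(3) = (−2·(−22/9) − 2)/3 = 26/27.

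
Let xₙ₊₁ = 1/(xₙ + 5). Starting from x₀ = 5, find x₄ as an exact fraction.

x₁ = 1/(5 + 5) = 1/10.
x₂ = 1/(1/10 + 5) = 10/51.
x₃ = 1/(10/51 + 5) = 51/265.
x₄ = 1/(51/265 + 5) = 265/1376.

265/1376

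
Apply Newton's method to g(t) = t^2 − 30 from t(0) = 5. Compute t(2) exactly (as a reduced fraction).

241/44

g'(t) = 2t.
g(5) = −5, g'(5) = 10, so t(1) = 5 − (−5)/10 = 11/2.
g(11/2) = 1/4, g'(11/2) = 11, so t(2) = (11/2) − (1/4)/11 = 241/44.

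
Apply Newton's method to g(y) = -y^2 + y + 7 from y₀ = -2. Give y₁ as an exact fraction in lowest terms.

g'(y) = -2y + 1.
g(-2) = 1, g'(-2) = 5, so y₁ = (-2) - 1/5 = -11/5.

-11/5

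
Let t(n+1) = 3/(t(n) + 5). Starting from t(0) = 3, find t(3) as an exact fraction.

129/239

t(1) = 3/(3 + 5) = 3/8.
t(2) = 3/(3/8 + 5) = 24/43.
t(3) = 3/(24/43 + 5) = 129/239.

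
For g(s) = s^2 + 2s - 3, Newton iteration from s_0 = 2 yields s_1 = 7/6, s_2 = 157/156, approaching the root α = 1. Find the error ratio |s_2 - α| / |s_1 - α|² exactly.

3/13

s_1 - α = 7/6 - 1 = 1/6, so |s_1 - α| = 1/6.
s_2 - α = 157/156 - 1 = 1/156, so |s_2 - α| = 1/156.
|s_1 - α|² = 1/36.
Ratio = (1/156) / (1/36) = 3/13.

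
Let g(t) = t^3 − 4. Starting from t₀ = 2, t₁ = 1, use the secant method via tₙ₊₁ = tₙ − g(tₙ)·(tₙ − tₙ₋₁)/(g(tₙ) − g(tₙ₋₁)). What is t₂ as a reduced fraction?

10/7

g(2) = 4, g(1) = −3. t₂ = 1 − (−3)·(1 − 2)/((−3) − 4) = 10/7.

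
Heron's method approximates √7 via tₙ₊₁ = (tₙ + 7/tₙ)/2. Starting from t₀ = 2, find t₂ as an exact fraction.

233/88

t₁ = (2 + 7/2)/2 = 11/4.
t₂ = (11/4 + 7/(11/4))/2 = 233/88.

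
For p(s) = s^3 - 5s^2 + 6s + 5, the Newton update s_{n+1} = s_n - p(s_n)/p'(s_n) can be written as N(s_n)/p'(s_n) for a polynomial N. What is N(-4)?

-213

p'(s) = 3s^2 - 10s + 6.
N(s) = s·p'(s) - p(s) = s·(3s^2 - 10s + 6) - (s^3 - 5s^2 + 6s + 5) = 2s^3 - 5s^2 - 5.
N(-4) = -213.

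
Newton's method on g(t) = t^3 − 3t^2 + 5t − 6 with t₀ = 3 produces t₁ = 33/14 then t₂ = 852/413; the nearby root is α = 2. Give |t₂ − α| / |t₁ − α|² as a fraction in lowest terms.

728/1475

t₁ − α = 33/14 − 2 = 5/14, so |t₁ − α| = 5/14.
t₂ − α = 852/413 − 2 = 26/413, so |t₂ − α| = 26/413.
|t₁ − α|² = 25/196.
Ratio = (26/413) / (25/196) = 728/1475.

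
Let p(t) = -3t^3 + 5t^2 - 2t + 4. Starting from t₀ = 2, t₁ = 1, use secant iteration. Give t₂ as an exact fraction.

3/2

p(2) = -4, p(1) = 4. t₂ = 1 - 4·(1 - 2)/(4 - (-4)) = 3/2.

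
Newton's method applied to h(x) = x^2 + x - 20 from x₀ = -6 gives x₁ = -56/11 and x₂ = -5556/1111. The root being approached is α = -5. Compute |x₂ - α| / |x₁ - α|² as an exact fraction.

11/101

x₁ - α = -56/11 - (-5) = -56/11 + 5 = -1/11, so |x₁ - α| = 1/11.
x₂ - α = -5556/1111 - (-5) = -5556/1111 + 5 = -1/1111, so |x₂ - α| = 1/1111.
|x₁ - α|² = 1/121.
Ratio = (1/1111) / (1/121) = 11/101.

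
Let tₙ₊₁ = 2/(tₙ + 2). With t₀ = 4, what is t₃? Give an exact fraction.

7/10

t₁ = 2/(4 + 2) = 1/3.
t₂ = 2/(1/3 + 2) = 6/7.
t₃ = 2/(6/7 + 2) = 7/10.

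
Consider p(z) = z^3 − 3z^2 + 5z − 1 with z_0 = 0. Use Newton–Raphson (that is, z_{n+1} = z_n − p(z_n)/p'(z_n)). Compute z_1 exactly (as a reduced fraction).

1/5

p'(z) = 3z^2 − 6z + 5.
p(0) = −1, p'(0) = 5, so z_1 = 0 − (−1)/5 = 1/5.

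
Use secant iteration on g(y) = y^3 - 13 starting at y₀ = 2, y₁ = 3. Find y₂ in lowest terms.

43/19

g(2) = -5, g(3) = 14. y₂ = 3 - 14·(3 - 2)/(14 - (-5)) = 43/19.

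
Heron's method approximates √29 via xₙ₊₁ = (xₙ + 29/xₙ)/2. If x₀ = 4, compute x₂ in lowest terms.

x₁ = (4 + 29/4)/2 = 45/8.
x₂ = (45/8 + 29/(45/8))/2 = 3881/720.

3881/720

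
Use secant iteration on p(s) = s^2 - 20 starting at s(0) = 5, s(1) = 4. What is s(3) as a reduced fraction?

p(5) = 5, p(4) = -4. s(2) = 4 - (-4)·(4 - 5)/((-4) - 5) = 40/9.
p(4) = -4, p(40/9) = -20/81. s(3) = (40/9) - (-20/81)·((40/9) - 4)/((-20/81) - (-4)) = 85/19.

85/19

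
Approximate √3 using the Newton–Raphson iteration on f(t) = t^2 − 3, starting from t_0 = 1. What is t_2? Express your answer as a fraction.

7/4

f'(t) = 2t.
f(1) = −2, f'(1) = 2, so t_1 = 1 − (−2)/2 = 2.
f(2) = 1, f'(2) = 4, so t_2 = 2 − 1/4 = 7/4.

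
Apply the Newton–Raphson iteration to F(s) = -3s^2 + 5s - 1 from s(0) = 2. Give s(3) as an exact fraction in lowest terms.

248699/173383

F'(s) = -6s + 5.
F(2) = -3, F'(2) = -7, so s(1) = 2 - (-3)/(-7) = 11/7.
F(11/7) = -27/49, F'(11/7) = -31/7, so s(2) = (11/7) - (-27/49)/(-31/7) = 314/217.
F(314/217) = -2187/47089, F'(314/217) = -799/217, so s(3) = (314/217) - (-2187/47089)/(-799/217) = 248699/173383.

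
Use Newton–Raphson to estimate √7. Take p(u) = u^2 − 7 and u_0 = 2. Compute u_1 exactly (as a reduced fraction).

11/4

p'(u) = 2u.
p(2) = −3, p'(2) = 4, so u_1 = 2 − (−3)/4 = 11/4.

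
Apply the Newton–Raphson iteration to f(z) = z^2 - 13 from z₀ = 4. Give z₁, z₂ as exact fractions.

z₁ = 29/8, z₂ = 1673/464

f'(z) = 2z.
f(4) = 3, f'(4) = 8, so z₁ = 4 - 3/8 = 29/8.
f(29/8) = 9/64, f'(29/8) = 29/4, so z₂ = (29/8) - (9/64)/(29/4) = 1673/464.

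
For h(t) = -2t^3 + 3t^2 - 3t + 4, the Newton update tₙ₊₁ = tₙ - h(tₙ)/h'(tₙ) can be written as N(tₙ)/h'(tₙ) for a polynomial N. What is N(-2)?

40

h'(t) = -6t^2 + 6t - 3.
N(t) = t·h'(t) - h(t) = t·(-6t^2 + 6t - 3) - (-2t^3 + 3t^2 - 3t + 4) = -4t^3 + 3t^2 - 4.
N(-2) = 40.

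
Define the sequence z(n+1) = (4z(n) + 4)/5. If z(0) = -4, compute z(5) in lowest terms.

4308/3125

z(1) = (4·(-4) + 4)/5 = -12/5.
z(2) = (4·(-12/5) + 4)/5 = -28/25.
z(3) = (4·(-28/25) + 4)/5 = -12/125.
z(4) = (4·(-12/125) + 4)/5 = 452/625.
z(5) = (4·(452/625) + 4)/5 = 4308/3125.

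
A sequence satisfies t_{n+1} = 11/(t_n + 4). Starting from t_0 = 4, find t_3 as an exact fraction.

t_1 = 11/(4 + 4) = 11/8.
t_2 = 11/(11/8 + 4) = 88/43.
t_3 = 11/(88/43 + 4) = 473/260.

473/260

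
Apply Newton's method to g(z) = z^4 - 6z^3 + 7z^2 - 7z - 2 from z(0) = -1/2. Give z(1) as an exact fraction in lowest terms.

-87/304

g'(z) = 4z^3 - 18z^2 + 14z - 7.
g(-1/2) = 65/16, g'(-1/2) = -19, so z(1) = (-1/2) - (65/16)/(-19) = -87/304.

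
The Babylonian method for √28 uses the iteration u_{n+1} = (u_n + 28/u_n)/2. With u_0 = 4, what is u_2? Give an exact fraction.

233/44

u_1 = (4 + 28/4)/2 = 11/2.
u_2 = (11/2 + 28/(11/2))/2 = 233/44.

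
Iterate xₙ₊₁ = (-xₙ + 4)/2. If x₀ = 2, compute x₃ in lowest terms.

x₁ = (-2 + 4)/2 = 1.
x₂ = (-1 + 4)/2 = 3/2.
x₃ = (-(3/2) + 4)/2 = 5/4.

5/4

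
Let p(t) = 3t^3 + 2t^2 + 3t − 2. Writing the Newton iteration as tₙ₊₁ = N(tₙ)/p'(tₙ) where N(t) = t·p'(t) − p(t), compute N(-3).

p'(t) = 9t^2 + 4t + 3.
N(t) = t·p'(t) − p(t) = t·(9t^2 + 4t + 3) − (3t^3 + 2t^2 + 3t − 2) = 6t^3 + 2t^2 + 2.
N(-3) = −142.

−142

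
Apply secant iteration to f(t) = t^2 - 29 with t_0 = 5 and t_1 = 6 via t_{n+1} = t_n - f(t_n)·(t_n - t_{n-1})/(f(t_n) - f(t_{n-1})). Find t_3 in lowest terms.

673/125

f(5) = -4, f(6) = 7. t_2 = 6 - 7·(6 - 5)/(7 - (-4)) = 59/11.
f(6) = 7, f(59/11) = -28/121. t_3 = (59/11) - (-28/121)·((59/11) - 6)/((-28/121) - 7) = 673/125.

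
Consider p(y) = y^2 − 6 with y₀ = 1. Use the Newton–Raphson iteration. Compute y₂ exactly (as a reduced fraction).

p'(y) = 2y.
p(1) = −5, p'(1) = 2, so y₁ = 1 − (−5)/2 = 7/2.
p(7/2) = 25/4, p'(7/2) = 7, so y₂ = (7/2) − (25/4)/7 = 73/28.

73/28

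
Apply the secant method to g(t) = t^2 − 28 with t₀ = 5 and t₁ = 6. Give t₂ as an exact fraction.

g(5) = −3, g(6) = 8. t₂ = 6 − 8·(6 − 5)/(8 − (−3)) = 58/11.

58/11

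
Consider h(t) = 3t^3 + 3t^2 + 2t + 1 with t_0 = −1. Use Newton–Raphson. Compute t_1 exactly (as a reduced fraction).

h'(t) = 9t^2 + 6t + 2.
h(−1) = −1, h'(−1) = 5, so t_1 = (−1) − (−1)/5 = −4/5.

−4/5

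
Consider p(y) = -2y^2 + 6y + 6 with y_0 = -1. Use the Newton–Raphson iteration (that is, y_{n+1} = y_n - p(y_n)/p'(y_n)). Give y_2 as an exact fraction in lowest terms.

-91/115

p'(y) = -4y + 6.
p(-1) = -2, p'(-1) = 10, so y_1 = (-1) - (-2)/10 = -4/5.
p(-4/5) = -2/25, p'(-4/5) = 46/5, so y_2 = (-4/5) - (-2/25)/(46/5) = -91/115.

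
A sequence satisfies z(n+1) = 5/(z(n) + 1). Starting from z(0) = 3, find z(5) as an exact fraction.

z(1) = 5/(3 + 1) = 5/4.
z(2) = 5/(5/4 + 1) = 20/9.
z(3) = 5/(20/9 + 1) = 45/29.
z(4) = 5/(45/29 + 1) = 145/74.
z(5) = 5/(145/74 + 1) = 370/219.

370/219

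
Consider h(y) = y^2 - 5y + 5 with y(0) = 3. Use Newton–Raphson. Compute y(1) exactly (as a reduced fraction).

4

h'(y) = 2y - 5.
h(3) = -1, h'(3) = 1, so y(1) = 3 - (-1)/1 = 4.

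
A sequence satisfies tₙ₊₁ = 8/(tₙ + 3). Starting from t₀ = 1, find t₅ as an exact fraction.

872/511

t₁ = 8/(1 + 3) = 2.
t₂ = 8/(2 + 3) = 8/5.
t₃ = 8/(8/5 + 3) = 40/23.
t₄ = 8/(40/23 + 3) = 184/109.
t₅ = 8/(184/109 + 3) = 872/511.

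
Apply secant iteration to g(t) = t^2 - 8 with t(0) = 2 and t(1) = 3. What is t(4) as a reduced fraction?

g(2) = -4, g(3) = 1. t(2) = 3 - 1·(3 - 2)/(1 - (-4)) = 14/5.
g(3) = 1, g(14/5) = -4/25. t(3) = (14/5) - (-4/25)·((14/5) - 3)/((-4/25) - 1) = 82/29.
g(14/5) = -4/25, g(82/29) = -4/841. t(4) = (82/29) - (-4/841)·((82/29) - (14/5))/((-4/841) - (-4/25)) = 577/204.

577/204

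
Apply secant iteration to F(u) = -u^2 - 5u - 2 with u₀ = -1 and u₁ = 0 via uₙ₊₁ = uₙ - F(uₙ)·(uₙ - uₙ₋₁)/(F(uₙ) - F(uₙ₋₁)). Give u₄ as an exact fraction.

F(-1) = 2, F(0) = -2. u₂ = 0 - (-2)·(0 - (-1))/((-2) - 2) = -1/2.
F(0) = -2, F(-1/2) = 1/4. u₃ = (-1/2) - (1/4)·((-1/2) - 0)/((1/4) - (-2)) = -4/9.
F(-1/2) = 1/4, F(-4/9) = 2/81. u₄ = (-4/9) - (2/81)·((-4/9) - (-1/2))/((2/81) - (1/4)) = -32/73.

-32/73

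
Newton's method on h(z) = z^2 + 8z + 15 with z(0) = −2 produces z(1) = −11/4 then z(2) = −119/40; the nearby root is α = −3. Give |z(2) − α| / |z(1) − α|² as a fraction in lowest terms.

2/5

z(1) − α = −11/4 − (−3) = −11/4 + 3 = 1/4, so |z(1) − α| = 1/4.
z(2) − α = −119/40 − (−3) = −119/40 + 3 = 1/40, so |z(2) − α| = 1/40.
|z(1) − α|² = 1/16.
Ratio = (1/40) / (1/16) = 2/5.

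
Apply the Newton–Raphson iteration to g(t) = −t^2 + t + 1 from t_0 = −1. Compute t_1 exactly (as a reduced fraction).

g'(t) = −2t + 1.
g(−1) = −1, g'(−1) = 3, so t_1 = (−1) − (−1)/3 = −2/3.

−2/3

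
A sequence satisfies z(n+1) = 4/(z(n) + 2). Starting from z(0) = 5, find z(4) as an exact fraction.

32/25

z(1) = 4/(5 + 2) = 4/7.
z(2) = 4/(4/7 + 2) = 14/9.
z(3) = 4/(14/9 + 2) = 9/8.
z(4) = 4/(9/8 + 2) = 32/25.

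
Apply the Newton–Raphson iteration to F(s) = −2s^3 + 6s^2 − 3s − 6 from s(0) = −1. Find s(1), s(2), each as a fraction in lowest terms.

s(1) = −16/21, s(2) = −104206/144711

F'(s) = −6s^2 + 12s − 3.
F(−1) = 5, F'(−1) = −21, so s(1) = (−1) − 5/(−21) = −16/21.
F(−16/21) = 6050/9261, F'(−16/21) = −2297/147, so s(2) = (−16/21) − (6050/9261)/(−2297/147) = −104206/144711.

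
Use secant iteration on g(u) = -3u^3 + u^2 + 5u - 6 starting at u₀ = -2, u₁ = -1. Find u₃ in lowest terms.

-6170/3643

g(-2) = 12, g(-1) = -7. u₂ = (-1) - (-7)·((-1) - (-2))/((-7) - 12) = -26/19.
g(-1) = -7, g(-26/19) = -22512/6859. u₃ = (-26/19) - (-22512/6859)·((-26/19) - (-1))/((-22512/6859) - (-7)) = -6170/3643.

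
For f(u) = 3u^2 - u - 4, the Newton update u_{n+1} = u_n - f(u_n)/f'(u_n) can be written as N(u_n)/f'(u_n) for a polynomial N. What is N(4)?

52

f'(u) = 6u - 1.
N(u) = u·f'(u) - f(u) = u·(6u - 1) - (3u^2 - u - 4) = 3u^2 + 4.
N(4) = 52.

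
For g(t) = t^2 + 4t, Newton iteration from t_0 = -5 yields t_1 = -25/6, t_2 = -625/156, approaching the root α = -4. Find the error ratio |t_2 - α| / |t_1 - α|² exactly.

t_1 - α = -25/6 - (-4) = -25/6 + 4 = -1/6, so |t_1 - α| = 1/6.
t_2 - α = -625/156 - (-4) = -625/156 + 4 = -1/156, so |t_2 - α| = 1/156.
|t_1 - α|² = 1/36.
Ratio = (1/156) / (1/36) = 3/13.

3/13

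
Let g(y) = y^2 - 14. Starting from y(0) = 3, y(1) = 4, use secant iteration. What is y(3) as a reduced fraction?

101/27

g(3) = -5, g(4) = 2. y(2) = 4 - 2·(4 - 3)/(2 - (-5)) = 26/7.
g(4) = 2, g(26/7) = -10/49. y(3) = (26/7) - (-10/49)·((26/7) - 4)/((-10/49) - 2) = 101/27.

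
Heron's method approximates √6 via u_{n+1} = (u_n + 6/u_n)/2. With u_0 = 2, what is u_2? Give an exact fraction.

u_1 = (2 + 6/2)/2 = 5/2.
u_2 = (5/2 + 6/(5/2))/2 = 49/20.

49/20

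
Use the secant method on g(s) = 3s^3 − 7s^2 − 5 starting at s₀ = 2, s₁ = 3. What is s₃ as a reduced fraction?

2669/1051

g(2) = −9, g(3) = 13. s₂ = 3 − 13·(3 − 2)/(13 − (−9)) = 53/22.
g(3) = 13, g(53/22) = −39195/10648. s₃ = (53/22) − (−39195/10648)·((53/22) − 3)/((−39195/10648) − 13) = 2669/1051.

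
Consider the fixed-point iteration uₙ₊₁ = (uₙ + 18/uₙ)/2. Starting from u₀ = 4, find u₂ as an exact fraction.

577/136

u₁ = (4 + 18/4)/2 = 17/4.
u₂ = (17/4 + 18/(17/4))/2 = 577/136.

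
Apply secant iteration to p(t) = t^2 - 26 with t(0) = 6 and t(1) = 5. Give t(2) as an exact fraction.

p(6) = 10, p(5) = -1. t(2) = 5 - (-1)·(5 - 6)/((-1) - 10) = 56/11.

56/11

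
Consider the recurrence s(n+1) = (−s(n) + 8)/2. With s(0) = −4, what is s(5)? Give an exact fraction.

s(1) = (−(−4) + 8)/2 = 6.
s(2) = (−6 + 8)/2 = 1.
s(3) = (−1 + 8)/2 = 7/2.
s(4) = (−(7/2) + 8)/2 = 9/4.
s(5) = (−(9/4) + 8)/2 = 23/8.

23/8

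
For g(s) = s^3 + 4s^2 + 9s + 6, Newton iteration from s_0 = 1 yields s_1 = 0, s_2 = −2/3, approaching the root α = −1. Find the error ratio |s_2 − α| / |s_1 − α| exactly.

s_1 − α = 0 − (−1) = 0 + 1 = 1, so |s_1 − α| = 1.
s_2 − α = −2/3 − (−1) = −2/3 + 1 = 1/3, so |s_2 − α| = 1/3.
Ratio = (1/3) / 1 = 1/3.

1/3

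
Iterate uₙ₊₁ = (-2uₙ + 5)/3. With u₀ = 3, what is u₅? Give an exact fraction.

u₁ = (-2·3 + 5)/3 = -1/3.
u₂ = (-2·(-1/3) + 5)/3 = 17/9.
u₃ = (-2·(17/9) + 5)/3 = 11/27.
u₄ = (-2·(11/27) + 5)/3 = 113/81.
u₅ = (-2·(113/81) + 5)/3 = 179/243.

179/243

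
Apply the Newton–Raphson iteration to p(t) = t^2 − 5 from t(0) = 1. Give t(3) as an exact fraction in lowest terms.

p'(t) = 2t.
p(1) = −4, p'(1) = 2, so t(1) = 1 − (−4)/2 = 3.
p(3) = 4, p'(3) = 6, so t(2) = 3 − 4/6 = 7/3.
p(7/3) = 4/9, p'(7/3) = 14/3, so t(3) = (7/3) − (4/9)/(14/3) = 47/21.

47/21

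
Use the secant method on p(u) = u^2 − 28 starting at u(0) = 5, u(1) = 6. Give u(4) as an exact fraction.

9530/1801

p(5) = −3, p(6) = 8. u(2) = 6 − 8·(6 − 5)/(8 − (−3)) = 58/11.
p(6) = 8, p(58/11) = −24/121. u(3) = (58/11) − (−24/121)·((58/11) − 6)/((−24/121) − 8) = 164/31.
p(58/11) = −24/121, p(164/31) = −12/961. u(4) = (164/31) − (−12/961)·((164/31) − (58/11))/((−12/961) − (−24/121)) = 9530/1801.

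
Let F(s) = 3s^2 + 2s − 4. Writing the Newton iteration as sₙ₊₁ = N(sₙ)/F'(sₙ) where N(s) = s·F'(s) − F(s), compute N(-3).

31

F'(s) = 6s + 2.
N(s) = s·F'(s) − F(s) = s·(6s + 2) − (3s^2 + 2s − 4) = 3s^2 + 4.
N(-3) = 31.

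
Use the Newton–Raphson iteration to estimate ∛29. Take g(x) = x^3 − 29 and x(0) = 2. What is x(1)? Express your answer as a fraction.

g'(x) = 3x^2.
g(2) = −21, g'(2) = 12, so x(1) = 2 − (−21)/12 = 15/4.

15/4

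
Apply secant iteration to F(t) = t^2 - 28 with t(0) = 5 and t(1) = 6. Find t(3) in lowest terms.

164/31

F(5) = -3, F(6) = 8. t(2) = 6 - 8·(6 - 5)/(8 - (-3)) = 58/11.
F(6) = 8, F(58/11) = -24/121. t(3) = (58/11) - (-24/121)·((58/11) - 6)/((-24/121) - 8) = 164/31.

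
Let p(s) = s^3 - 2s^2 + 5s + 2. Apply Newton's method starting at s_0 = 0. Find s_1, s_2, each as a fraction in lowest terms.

s_1 = -2/5, s_2 = -102/295

p'(s) = 3s^2 - 4s + 5.
p(0) = 2, p'(0) = 5, so s_1 = 0 - 2/5 = -2/5.
p(-2/5) = -48/125, p'(-2/5) = 177/25, so s_2 = (-2/5) - (-48/125)/(177/25) = -102/295.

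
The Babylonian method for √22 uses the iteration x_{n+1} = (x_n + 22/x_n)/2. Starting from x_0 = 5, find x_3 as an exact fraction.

x_1 = (5 + 22/5)/2 = 47/10.
x_2 = (47/10 + 22/(47/10))/2 = 4409/940.
x_3 = (4409/940 + 22/(4409/940))/2 = 38878481/8288920.

38878481/8288920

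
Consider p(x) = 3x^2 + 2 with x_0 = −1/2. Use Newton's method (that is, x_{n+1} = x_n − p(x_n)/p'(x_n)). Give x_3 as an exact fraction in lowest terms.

p'(x) = 6x.
p(−1/2) = 11/4, p'(−1/2) = −3, so x_1 = (−1/2) − (11/4)/(−3) = 5/12.
p(5/12) = 121/48, p'(5/12) = 5/2, so x_2 = (5/12) − (121/48)/(5/2) = −71/120.
p(−71/120) = 14641/4800, p'(−71/120) = −71/20, so x_3 = (−71/120) − (14641/4800)/(−71/20) = 4559/17040.

4559/17040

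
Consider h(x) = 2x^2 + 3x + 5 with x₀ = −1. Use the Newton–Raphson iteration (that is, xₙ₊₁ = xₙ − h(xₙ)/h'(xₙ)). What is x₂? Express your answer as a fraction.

13/15

h'(x) = 4x + 3.
h(−1) = 4, h'(−1) = −1, so x₁ = (−1) − 4/(−1) = 3.
h(3) = 32, h'(3) = 15, so x₂ = 3 − 32/15 = 13/15.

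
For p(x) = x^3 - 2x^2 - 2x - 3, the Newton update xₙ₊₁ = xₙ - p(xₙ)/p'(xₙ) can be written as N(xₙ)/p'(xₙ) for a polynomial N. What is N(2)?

11

p'(x) = 3x^2 - 4x - 2.
N(x) = x·p'(x) - p(x) = x·(3x^2 - 4x - 2) - (x^3 - 2x^2 - 2x - 3) = 2x^3 - 2x^2 + 3.
N(2) = 11.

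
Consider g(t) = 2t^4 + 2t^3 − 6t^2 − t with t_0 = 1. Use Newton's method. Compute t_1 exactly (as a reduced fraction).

4

g'(t) = 8t^3 + 6t^2 − 12t − 1.
g(1) = −3, g'(1) = 1, so t_1 = 1 − (−3)/1 = 4.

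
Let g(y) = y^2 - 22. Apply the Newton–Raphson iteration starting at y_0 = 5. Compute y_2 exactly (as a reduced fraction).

g'(y) = 2y.
g(5) = 3, g'(5) = 10, so y_1 = 5 - 3/10 = 47/10.
g(47/10) = 9/100, g'(47/10) = 47/5, so y_2 = (47/10) - (9/100)/(47/5) = 4409/940.

4409/940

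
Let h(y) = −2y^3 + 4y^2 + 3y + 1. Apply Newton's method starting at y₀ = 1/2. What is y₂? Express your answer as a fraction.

−1283/2959

h'(y) = −6y^2 + 8y + 3.
h(1/2) = 13/4, h'(1/2) = 11/2, so y₁ = (1/2) − (13/4)/(11/2) = −1/11.
h(−1/11) = 1014/1331, h'(−1/11) = 269/121, so y₂ = (−1/11) − (1014/1331)/(269/121) = −1283/2959.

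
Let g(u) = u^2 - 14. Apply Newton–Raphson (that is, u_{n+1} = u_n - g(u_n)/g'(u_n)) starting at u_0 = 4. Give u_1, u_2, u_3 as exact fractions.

g'(u) = 2u.
g(4) = 2, g'(4) = 8, so u_1 = 4 - 2/8 = 15/4.
g(15/4) = 1/16, g'(15/4) = 15/2, so u_2 = (15/4) - (1/16)/(15/2) = 449/120.
g(449/120) = 1/14400, g'(449/120) = 449/60, so u_3 = (449/120) - (1/14400)/(449/60) = 403201/107760.

u_1 = 15/4, u_2 = 449/120, u_3 = 403201/107760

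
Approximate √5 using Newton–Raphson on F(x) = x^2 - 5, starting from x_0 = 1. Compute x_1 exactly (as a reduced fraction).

3

F'(x) = 2x.
F(1) = -4, F'(1) = 2, so x_1 = 1 - (-4)/2 = 3.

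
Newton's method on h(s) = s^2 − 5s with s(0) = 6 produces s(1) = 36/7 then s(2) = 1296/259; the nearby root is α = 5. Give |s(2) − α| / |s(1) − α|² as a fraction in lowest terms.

7/37

s(1) − α = 36/7 − 5 = 1/7, so |s(1) − α| = 1/7.
s(2) − α = 1296/259 − 5 = 1/259, so |s(2) − α| = 1/259.
|s(1) − α|² = 1/49.
Ratio = (1/259) / (1/49) = 7/37.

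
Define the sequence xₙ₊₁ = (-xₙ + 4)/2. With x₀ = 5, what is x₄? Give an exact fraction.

25/16

x₁ = (-5 + 4)/2 = -1/2.
x₂ = (-(-1/2) + 4)/2 = 9/4.
x₃ = (-(9/4) + 4)/2 = 7/8.
x₄ = (-(7/8) + 4)/2 = 25/16.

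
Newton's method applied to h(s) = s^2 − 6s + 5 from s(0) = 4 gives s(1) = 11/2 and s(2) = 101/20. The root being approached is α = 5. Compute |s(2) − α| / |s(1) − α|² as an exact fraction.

1/5

s(1) − α = 11/2 − 5 = 1/2, so |s(1) − α| = 1/2.
s(2) − α = 101/20 − 5 = 1/20, so |s(2) − α| = 1/20.
|s(1) − α|² = 1/4.
Ratio = (1/20) / (1/4) = 1/5.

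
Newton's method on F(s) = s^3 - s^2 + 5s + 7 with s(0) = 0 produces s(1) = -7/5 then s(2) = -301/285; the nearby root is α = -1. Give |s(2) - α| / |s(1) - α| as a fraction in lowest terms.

s(1) - α = -7/5 - (-1) = -7/5 + 1 = -2/5, so |s(1) - α| = 2/5.
s(2) - α = -301/285 - (-1) = -301/285 + 1 = -16/285, so |s(2) - α| = 16/285.
Ratio = (16/285) / (2/5) = 8/57.

8/57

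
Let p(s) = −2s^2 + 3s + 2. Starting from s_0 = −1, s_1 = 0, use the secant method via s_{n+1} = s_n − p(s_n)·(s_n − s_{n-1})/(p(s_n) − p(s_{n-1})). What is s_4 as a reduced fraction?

p(−1) = −3, p(0) = 2. s_2 = 0 − 2·(0 − (−1))/(2 − (−3)) = −2/5.
p(0) = 2, p(−2/5) = 12/25. s_3 = (−2/5) − (12/25)·((−2/5) − 0)/((12/25) − 2) = −10/19.
p(−2/5) = 12/25, p(−10/19) = −48/361. s_4 = (−10/19) − (−48/361)·((−10/19) − (−2/5))/((−48/361) − (12/25)) = −230/461.

−230/461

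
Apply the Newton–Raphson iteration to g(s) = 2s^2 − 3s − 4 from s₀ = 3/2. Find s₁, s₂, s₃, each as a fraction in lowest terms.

s₁ = 17/6, s₂ = 361/150, s₃ = 175321/74550

g'(s) = 4s − 3.
g(3/2) = −4, g'(3/2) = 3, so s₁ = (3/2) − (−4)/3 = 17/6.
g(17/6) = 32/9, g'(17/6) = 25/3, so s₂ = (17/6) − (32/9)/(25/3) = 361/150.
g(361/150) = 2048/5625, g'(361/150) = 497/75, so s₃ = (361/150) − (2048/5625)/(497/75) = 175321/74550.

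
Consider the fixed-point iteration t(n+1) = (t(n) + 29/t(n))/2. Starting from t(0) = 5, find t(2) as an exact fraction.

t(1) = (5 + 29/5)/2 = 27/5.
t(2) = (27/5 + 29/(27/5))/2 = 727/135.

727/135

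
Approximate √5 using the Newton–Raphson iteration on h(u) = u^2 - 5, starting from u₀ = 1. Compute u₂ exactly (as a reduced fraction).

h'(u) = 2u.
h(1) = -4, h'(1) = 2, so u₁ = 1 - (-4)/2 = 3.
h(3) = 4, h'(3) = 6, so u₂ = 3 - 4/6 = 7/3.

7/3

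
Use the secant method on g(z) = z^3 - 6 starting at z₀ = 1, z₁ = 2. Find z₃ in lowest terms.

459/254

g(1) = -5, g(2) = 2. z₂ = 2 - 2·(2 - 1)/(2 - (-5)) = 12/7.
g(2) = 2, g(12/7) = -330/343. z₃ = (12/7) - (-330/343)·((12/7) - 2)/((-330/343) - 2) = 459/254.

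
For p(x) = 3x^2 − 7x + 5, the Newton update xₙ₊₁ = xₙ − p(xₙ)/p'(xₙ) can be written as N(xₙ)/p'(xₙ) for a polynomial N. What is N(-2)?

p'(x) = 6x − 7.
N(x) = x·p'(x) − p(x) = x·(6x − 7) − (3x^2 − 7x + 5) = 3x^2 − 5.
N(-2) = 7.

7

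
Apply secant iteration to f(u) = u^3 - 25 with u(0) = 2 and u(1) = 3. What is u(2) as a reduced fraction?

f(2) = -17, f(3) = 2. u(2) = 3 - 2·(3 - 2)/(2 - (-17)) = 55/19.

55/19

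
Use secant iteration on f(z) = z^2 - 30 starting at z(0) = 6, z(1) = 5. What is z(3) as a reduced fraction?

126/23

f(6) = 6, f(5) = -5. z(2) = 5 - (-5)·(5 - 6)/((-5) - 6) = 60/11.
f(5) = -5, f(60/11) = -30/121. z(3) = (60/11) - (-30/121)·((60/11) - 5)/((-30/121) - (-5)) = 126/23.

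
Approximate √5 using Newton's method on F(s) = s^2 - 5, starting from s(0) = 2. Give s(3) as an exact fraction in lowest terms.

F'(s) = 2s.
F(2) = -1, F'(2) = 4, so s(1) = 2 - (-1)/4 = 9/4.
F(9/4) = 1/16, F'(9/4) = 9/2, so s(2) = (9/4) - (1/16)/(9/2) = 161/72.
F(161/72) = 1/5184, F'(161/72) = 161/36, so s(3) = (161/72) - (1/5184)/(161/36) = 51841/23184.

51841/23184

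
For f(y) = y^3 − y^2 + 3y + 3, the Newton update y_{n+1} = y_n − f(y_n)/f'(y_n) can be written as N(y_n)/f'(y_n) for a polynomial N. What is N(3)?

f'(y) = 3y^2 − 2y + 3.
N(y) = y·f'(y) − f(y) = y·(3y^2 − 2y + 3) − (y^3 − y^2 + 3y + 3) = 2y^3 − y^2 − 3.
N(3) = 42.

42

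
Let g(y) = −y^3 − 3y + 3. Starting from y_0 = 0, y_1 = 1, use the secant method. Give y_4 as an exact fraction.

g(0) = 3, g(1) = −1. y_2 = 1 − (−1)·(1 − 0)/((−1) − 3) = 3/4.
g(1) = −1, g(3/4) = 21/64. y_3 = (3/4) − (21/64)·((3/4) − 1)/((21/64) − (−1)) = 69/85.
g(3/4) = 21/64, g(69/85) = 18291/614125. y_4 = (69/85) − (18291/614125)·((69/85) − (3/4))/((18291/614125) − (21/64)) = 152239/186127.

152239/186127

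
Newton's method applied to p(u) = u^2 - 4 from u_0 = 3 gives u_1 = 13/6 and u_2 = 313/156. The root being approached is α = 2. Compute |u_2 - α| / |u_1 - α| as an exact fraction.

u_1 - α = 13/6 - 2 = 1/6, so |u_1 - α| = 1/6.
u_2 - α = 313/156 - 2 = 1/156, so |u_2 - α| = 1/156.
Ratio = (1/156) / (1/6) = 1/26.

1/26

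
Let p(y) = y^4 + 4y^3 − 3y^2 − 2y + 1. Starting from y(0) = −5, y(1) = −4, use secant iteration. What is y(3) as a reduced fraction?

p(−5) = 61, p(−4) = −39. y(2) = (−4) − (−39)·((−4) − (−5))/((−39) − 61) = −439/100.
p(−4) = −39, p(−439/100) = −1504053759/100000000. y(3) = (−439/100) − (−1504053759/100000000)·((−439/100) − (−4))/((−1504053759/100000000) − (−39)) = −94912692/20478173.

−94912692/20478173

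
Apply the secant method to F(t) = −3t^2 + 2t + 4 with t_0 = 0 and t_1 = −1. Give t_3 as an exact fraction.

F(0) = 4, F(−1) = −1. t_2 = (−1) − (−1)·((−1) − 0)/((−1) − 4) = −4/5.
F(−1) = −1, F(−4/5) = 12/25. t_3 = (−4/5) − (12/25)·((−4/5) − (−1))/((12/25) − (−1)) = −32/37.

−32/37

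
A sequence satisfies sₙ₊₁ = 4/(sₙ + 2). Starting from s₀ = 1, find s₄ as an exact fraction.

16/13

s₁ = 4/(1 + 2) = 4/3.
s₂ = 4/(4/3 + 2) = 6/5.
s₃ = 4/(6/5 + 2) = 5/4.
s₄ = 4/(5/4 + 2) = 16/13.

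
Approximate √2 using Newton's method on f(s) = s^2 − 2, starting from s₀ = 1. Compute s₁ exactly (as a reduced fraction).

3/2

f'(s) = 2s.
f(1) = −1, f'(1) = 2, so s₁ = 1 − (−1)/2 = 3/2.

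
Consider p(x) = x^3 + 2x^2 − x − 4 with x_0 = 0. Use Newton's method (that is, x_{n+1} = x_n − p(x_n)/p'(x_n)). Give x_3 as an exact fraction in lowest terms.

p'(x) = 3x^2 + 4x − 1.
p(0) = −4, p'(0) = −1, so x_1 = 0 − (−4)/(−1) = −4.
p(−4) = −32, p'(−4) = 31, so x_2 = (−4) − (−32)/31 = −92/31.
p(−92/31) = −284672/29791, p'(−92/31) = 13023/961, so x_3 = (−92/31) − (−284672/29791)/(13023/961) = −913444/403713.

−913444/403713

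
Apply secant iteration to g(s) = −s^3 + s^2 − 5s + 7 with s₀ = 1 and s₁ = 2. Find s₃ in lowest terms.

g(1) = 2, g(2) = −7. s₂ = 2 − (−7)·(2 − 1)/((−7) − 2) = 11/9.
g(2) = −7, g(11/9) = 406/729. s₃ = (11/9) − (406/729)·((11/9) − 2)/((406/729) − (−7)) = 1007/787.

1007/787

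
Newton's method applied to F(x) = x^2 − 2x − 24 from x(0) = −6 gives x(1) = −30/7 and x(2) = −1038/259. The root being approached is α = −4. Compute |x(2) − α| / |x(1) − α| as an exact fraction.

1/37

x(1) − α = −30/7 − (−4) = −30/7 + 4 = −2/7, so |x(1) − α| = 2/7.
x(2) − α = −1038/259 − (−4) = −1038/259 + 4 = −2/259, so |x(2) − α| = 2/259.
Ratio = (2/259) / (2/7) = 1/37.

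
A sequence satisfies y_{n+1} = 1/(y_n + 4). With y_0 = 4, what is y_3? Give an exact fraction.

y_1 = 1/(4 + 4) = 1/8.
y_2 = 1/(1/8 + 4) = 8/33.
y_3 = 1/(8/33 + 4) = 33/140.

33/140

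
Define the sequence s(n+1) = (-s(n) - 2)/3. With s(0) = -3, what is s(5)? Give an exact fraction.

-119/243

s(1) = (-(-3) - 2)/3 = 1/3.
s(2) = (-(1/3) - 2)/3 = -7/9.
s(3) = (-(-7/9) - 2)/3 = -11/27.
s(4) = (-(-11/27) - 2)/3 = -43/81.
s(5) = (-(-43/81) - 2)/3 = -119/243.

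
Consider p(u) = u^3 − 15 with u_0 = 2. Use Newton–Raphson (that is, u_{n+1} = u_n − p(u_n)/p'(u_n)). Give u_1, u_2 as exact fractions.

u_1 = 31/12, u_2 = 42751/17298

p'(u) = 3u^2.
p(2) = −7, p'(2) = 12, so u_1 = 2 − (−7)/12 = 31/12.
p(31/12) = 3871/1728, p'(31/12) = 961/48, so u_2 = (31/12) − (3871/1728)/(961/48) = 42751/17298.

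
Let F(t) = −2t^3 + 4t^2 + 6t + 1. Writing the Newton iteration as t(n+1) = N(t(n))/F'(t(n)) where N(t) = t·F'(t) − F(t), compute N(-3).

143

F'(t) = −6t^2 + 8t + 6.
N(t) = t·F'(t) − F(t) = t·(−6t^2 + 8t + 6) − (−2t^3 + 4t^2 + 6t + 1) = −4t^3 + 4t^2 − 1.
N(-3) = 143.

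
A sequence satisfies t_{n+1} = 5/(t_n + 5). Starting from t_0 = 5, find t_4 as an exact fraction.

t_1 = 5/(5 + 5) = 1/2.
t_2 = 5/(1/2 + 5) = 10/11.
t_3 = 5/(10/11 + 5) = 11/13.
t_4 = 5/(11/13 + 5) = 65/76.

65/76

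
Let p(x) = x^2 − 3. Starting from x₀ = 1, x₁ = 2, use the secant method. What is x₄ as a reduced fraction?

97/56

p(1) = −2, p(2) = 1. x₂ = 2 − 1·(2 − 1)/(1 − (−2)) = 5/3.
p(2) = 1, p(5/3) = −2/9. x₃ = (5/3) − (−2/9)·((5/3) − 2)/((−2/9) − 1) = 19/11.
p(5/3) = −2/9, p(19/11) = −2/121. x₄ = (19/11) − (−2/121)·((19/11) − (5/3))/((−2/121) − (−2/9)) = 97/56.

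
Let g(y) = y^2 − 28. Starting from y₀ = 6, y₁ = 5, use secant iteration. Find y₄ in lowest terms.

17372/3283

g(6) = 8, g(5) = −3. y₂ = 5 − (−3)·(5 − 6)/((−3) − 8) = 58/11.
g(5) = −3, g(58/11) = −24/121. y₃ = (58/11) − (−24/121)·((58/11) − 5)/((−24/121) − (−3)) = 598/113.
g(58/11) = −24/121, g(598/113) = 72/12769. y₄ = (598/113) − (72/12769)·((598/113) − (58/11))/((72/12769) − (−24/121)) = 17372/3283.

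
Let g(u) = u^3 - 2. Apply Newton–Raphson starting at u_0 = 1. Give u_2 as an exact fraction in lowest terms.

g'(u) = 3u^2.
g(1) = -1, g'(1) = 3, so u_1 = 1 - (-1)/3 = 4/3.
g(4/3) = 10/27, g'(4/3) = 16/3, so u_2 = (4/3) - (10/27)/(16/3) = 91/72.

91/72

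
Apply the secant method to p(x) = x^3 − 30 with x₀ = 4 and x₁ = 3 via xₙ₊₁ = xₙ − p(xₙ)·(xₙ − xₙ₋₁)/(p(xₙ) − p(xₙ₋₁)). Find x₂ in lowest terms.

114/37

p(4) = 34, p(3) = −3. x₂ = 3 − (−3)·(3 − 4)/((−3) − 34) = 114/37.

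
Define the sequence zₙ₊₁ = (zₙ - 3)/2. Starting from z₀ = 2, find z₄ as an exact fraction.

z₁ = (2 - 3)/2 = -1/2.
z₂ = ((-1/2) - 3)/2 = -7/4.
z₃ = ((-7/4) - 3)/2 = -19/8.
z₄ = ((-19/8) - 3)/2 = -43/16.

-43/16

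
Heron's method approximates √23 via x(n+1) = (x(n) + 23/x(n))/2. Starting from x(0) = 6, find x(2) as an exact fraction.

6793/1416

x(1) = (6 + 23/6)/2 = 59/12.
x(2) = (59/12 + 23/(59/12))/2 = 6793/1416.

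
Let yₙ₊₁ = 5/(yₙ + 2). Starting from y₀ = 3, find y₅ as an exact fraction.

y₁ = 5/(3 + 2) = 1.
y₂ = 5/(1 + 2) = 5/3.
y₃ = 5/(5/3 + 2) = 15/11.
y₄ = 5/(15/11 + 2) = 55/37.
y₅ = 5/(55/37 + 2) = 185/129.

185/129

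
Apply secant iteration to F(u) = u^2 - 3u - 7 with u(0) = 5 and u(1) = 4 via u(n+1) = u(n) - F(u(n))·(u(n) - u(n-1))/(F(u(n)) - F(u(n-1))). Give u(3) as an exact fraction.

50/11

F(5) = 3, F(4) = -3. u(2) = 4 - (-3)·(4 - 5)/((-3) - 3) = 9/2.
F(4) = -3, F(9/2) = -1/4. u(3) = (9/2) - (-1/4)·((9/2) - 4)/((-1/4) - (-3)) = 50/11.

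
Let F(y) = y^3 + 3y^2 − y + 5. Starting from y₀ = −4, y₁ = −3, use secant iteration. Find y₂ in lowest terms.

−53/15

F(−4) = −7, F(−3) = 8. y₂ = (−3) − 8·((−3) − (−4))/(8 − (−7)) = −53/15.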